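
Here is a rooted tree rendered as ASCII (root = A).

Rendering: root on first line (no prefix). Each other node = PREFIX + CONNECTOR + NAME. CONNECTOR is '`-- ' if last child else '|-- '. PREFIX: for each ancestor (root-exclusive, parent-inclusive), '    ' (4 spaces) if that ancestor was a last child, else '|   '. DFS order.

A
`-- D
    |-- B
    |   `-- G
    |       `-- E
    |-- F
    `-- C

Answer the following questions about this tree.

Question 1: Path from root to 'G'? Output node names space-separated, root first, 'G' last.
Answer: A D B G

Derivation:
Walk down from root: A -> D -> B -> G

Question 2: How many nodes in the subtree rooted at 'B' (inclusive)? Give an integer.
Subtree rooted at B contains: B, E, G
Count = 3

Answer: 3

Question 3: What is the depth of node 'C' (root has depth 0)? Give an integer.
Path from root to C: A -> D -> C
Depth = number of edges = 2

Answer: 2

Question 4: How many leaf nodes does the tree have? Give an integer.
Answer: 3

Derivation:
Leaves (nodes with no children): C, E, F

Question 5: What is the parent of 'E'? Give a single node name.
Answer: G

Derivation:
Scan adjacency: E appears as child of G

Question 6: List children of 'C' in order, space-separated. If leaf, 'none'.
Answer: none

Derivation:
Node C's children (from adjacency): (leaf)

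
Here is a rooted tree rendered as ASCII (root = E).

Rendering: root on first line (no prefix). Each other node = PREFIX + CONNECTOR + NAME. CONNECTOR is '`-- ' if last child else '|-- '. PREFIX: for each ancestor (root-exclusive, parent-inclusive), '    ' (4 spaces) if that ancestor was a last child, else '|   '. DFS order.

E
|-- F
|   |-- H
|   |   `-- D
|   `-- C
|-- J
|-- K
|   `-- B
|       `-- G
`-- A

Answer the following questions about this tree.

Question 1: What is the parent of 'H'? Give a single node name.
Scan adjacency: H appears as child of F

Answer: F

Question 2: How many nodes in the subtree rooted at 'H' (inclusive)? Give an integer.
Answer: 2

Derivation:
Subtree rooted at H contains: D, H
Count = 2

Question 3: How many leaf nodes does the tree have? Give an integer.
Answer: 5

Derivation:
Leaves (nodes with no children): A, C, D, G, J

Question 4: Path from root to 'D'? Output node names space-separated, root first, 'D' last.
Walk down from root: E -> F -> H -> D

Answer: E F H D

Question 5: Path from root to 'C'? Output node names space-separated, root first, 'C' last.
Walk down from root: E -> F -> C

Answer: E F C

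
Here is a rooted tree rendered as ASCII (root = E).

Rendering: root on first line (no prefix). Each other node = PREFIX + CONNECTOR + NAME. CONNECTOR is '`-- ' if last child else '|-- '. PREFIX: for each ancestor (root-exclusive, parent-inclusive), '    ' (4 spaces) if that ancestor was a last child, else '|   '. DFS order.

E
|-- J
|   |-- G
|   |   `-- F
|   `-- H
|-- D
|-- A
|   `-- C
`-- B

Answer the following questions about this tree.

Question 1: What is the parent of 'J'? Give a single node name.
Scan adjacency: J appears as child of E

Answer: E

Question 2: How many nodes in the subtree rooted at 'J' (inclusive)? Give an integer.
Answer: 4

Derivation:
Subtree rooted at J contains: F, G, H, J
Count = 4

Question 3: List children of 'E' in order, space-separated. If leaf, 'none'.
Answer: J D A B

Derivation:
Node E's children (from adjacency): J, D, A, B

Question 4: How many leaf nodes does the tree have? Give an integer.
Leaves (nodes with no children): B, C, D, F, H

Answer: 5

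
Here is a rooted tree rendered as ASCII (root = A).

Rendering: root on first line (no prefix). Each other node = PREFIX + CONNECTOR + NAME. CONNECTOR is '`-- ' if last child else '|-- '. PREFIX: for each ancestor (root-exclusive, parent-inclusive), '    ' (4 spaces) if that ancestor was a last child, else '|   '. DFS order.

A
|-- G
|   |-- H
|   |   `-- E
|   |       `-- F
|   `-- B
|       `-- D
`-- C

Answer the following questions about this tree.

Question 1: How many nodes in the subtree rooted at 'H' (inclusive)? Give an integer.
Subtree rooted at H contains: E, F, H
Count = 3

Answer: 3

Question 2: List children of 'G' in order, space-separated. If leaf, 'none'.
Answer: H B

Derivation:
Node G's children (from adjacency): H, B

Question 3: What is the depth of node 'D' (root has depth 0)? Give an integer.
Answer: 3

Derivation:
Path from root to D: A -> G -> B -> D
Depth = number of edges = 3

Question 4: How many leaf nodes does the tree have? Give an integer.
Leaves (nodes with no children): C, D, F

Answer: 3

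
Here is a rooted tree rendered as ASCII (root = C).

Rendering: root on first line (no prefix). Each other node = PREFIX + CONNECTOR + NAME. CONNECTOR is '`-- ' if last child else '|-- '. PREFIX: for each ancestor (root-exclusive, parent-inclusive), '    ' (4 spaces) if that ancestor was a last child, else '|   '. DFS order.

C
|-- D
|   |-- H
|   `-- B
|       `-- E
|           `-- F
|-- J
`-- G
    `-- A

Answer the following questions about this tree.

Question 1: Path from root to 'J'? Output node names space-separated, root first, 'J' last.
Walk down from root: C -> J

Answer: C J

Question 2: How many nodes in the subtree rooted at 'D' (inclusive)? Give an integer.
Subtree rooted at D contains: B, D, E, F, H
Count = 5

Answer: 5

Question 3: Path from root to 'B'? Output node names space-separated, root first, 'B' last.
Walk down from root: C -> D -> B

Answer: C D B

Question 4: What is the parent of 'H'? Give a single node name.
Answer: D

Derivation:
Scan adjacency: H appears as child of D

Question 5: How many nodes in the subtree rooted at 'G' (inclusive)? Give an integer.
Subtree rooted at G contains: A, G
Count = 2

Answer: 2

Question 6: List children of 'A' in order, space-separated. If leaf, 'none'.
Answer: none

Derivation:
Node A's children (from adjacency): (leaf)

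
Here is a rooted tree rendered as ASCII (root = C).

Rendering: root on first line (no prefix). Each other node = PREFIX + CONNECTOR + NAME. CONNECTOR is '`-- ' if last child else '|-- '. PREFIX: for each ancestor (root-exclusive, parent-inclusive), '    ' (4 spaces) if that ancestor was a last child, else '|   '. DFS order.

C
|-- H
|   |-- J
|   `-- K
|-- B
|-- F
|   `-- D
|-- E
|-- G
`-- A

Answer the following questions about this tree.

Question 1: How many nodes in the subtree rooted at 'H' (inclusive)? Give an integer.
Subtree rooted at H contains: H, J, K
Count = 3

Answer: 3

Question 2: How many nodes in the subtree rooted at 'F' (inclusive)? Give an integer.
Answer: 2

Derivation:
Subtree rooted at F contains: D, F
Count = 2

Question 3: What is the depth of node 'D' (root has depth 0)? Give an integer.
Path from root to D: C -> F -> D
Depth = number of edges = 2

Answer: 2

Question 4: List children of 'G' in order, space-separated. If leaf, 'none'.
Answer: none

Derivation:
Node G's children (from adjacency): (leaf)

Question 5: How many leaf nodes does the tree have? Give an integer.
Leaves (nodes with no children): A, B, D, E, G, J, K

Answer: 7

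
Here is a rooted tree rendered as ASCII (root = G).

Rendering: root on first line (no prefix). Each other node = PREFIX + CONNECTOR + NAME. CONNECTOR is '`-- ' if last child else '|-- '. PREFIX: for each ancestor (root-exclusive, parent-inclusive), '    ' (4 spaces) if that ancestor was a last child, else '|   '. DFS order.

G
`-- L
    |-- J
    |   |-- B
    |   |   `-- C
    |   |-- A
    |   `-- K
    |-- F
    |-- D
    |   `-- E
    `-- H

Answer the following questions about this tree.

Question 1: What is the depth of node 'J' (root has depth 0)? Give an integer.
Answer: 2

Derivation:
Path from root to J: G -> L -> J
Depth = number of edges = 2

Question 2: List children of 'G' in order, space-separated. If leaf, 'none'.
Answer: L

Derivation:
Node G's children (from adjacency): L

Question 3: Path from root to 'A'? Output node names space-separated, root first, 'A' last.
Walk down from root: G -> L -> J -> A

Answer: G L J A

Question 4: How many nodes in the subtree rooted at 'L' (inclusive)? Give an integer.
Answer: 10

Derivation:
Subtree rooted at L contains: A, B, C, D, E, F, H, J, K, L
Count = 10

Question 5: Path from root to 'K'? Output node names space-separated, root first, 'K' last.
Walk down from root: G -> L -> J -> K

Answer: G L J K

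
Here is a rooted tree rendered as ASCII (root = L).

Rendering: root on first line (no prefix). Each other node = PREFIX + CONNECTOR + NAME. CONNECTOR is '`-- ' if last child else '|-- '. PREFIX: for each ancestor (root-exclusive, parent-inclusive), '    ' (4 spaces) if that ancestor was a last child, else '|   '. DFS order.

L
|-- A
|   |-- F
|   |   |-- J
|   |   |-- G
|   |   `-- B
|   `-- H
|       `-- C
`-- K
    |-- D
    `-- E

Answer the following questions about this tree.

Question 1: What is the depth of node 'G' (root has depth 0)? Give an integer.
Path from root to G: L -> A -> F -> G
Depth = number of edges = 3

Answer: 3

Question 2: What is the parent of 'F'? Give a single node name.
Scan adjacency: F appears as child of A

Answer: A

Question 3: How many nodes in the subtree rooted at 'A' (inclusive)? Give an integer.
Answer: 7

Derivation:
Subtree rooted at A contains: A, B, C, F, G, H, J
Count = 7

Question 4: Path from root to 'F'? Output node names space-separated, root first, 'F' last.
Answer: L A F

Derivation:
Walk down from root: L -> A -> F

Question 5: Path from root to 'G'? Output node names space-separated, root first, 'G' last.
Walk down from root: L -> A -> F -> G

Answer: L A F G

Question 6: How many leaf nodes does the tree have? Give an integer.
Leaves (nodes with no children): B, C, D, E, G, J

Answer: 6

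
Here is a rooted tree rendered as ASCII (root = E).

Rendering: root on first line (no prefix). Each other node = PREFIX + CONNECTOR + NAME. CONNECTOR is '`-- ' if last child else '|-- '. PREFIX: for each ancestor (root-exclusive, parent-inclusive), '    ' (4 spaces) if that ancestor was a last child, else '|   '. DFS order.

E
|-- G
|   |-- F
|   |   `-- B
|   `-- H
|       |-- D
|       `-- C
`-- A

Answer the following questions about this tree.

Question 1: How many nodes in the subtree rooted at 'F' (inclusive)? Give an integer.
Subtree rooted at F contains: B, F
Count = 2

Answer: 2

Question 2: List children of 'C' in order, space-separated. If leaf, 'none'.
Node C's children (from adjacency): (leaf)

Answer: none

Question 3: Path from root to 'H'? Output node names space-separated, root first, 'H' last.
Walk down from root: E -> G -> H

Answer: E G H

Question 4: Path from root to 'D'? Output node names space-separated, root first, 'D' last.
Answer: E G H D

Derivation:
Walk down from root: E -> G -> H -> D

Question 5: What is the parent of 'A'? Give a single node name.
Answer: E

Derivation:
Scan adjacency: A appears as child of E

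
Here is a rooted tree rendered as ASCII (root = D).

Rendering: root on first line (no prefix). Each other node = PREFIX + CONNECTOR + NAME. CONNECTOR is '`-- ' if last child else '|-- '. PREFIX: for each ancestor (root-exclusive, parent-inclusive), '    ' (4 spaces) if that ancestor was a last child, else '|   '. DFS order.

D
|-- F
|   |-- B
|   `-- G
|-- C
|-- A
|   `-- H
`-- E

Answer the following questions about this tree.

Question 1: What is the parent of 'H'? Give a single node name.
Scan adjacency: H appears as child of A

Answer: A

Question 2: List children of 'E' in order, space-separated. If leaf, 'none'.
Node E's children (from adjacency): (leaf)

Answer: none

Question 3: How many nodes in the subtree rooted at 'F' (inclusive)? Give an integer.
Answer: 3

Derivation:
Subtree rooted at F contains: B, F, G
Count = 3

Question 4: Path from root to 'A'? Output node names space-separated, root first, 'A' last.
Answer: D A

Derivation:
Walk down from root: D -> A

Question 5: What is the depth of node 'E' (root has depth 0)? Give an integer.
Path from root to E: D -> E
Depth = number of edges = 1

Answer: 1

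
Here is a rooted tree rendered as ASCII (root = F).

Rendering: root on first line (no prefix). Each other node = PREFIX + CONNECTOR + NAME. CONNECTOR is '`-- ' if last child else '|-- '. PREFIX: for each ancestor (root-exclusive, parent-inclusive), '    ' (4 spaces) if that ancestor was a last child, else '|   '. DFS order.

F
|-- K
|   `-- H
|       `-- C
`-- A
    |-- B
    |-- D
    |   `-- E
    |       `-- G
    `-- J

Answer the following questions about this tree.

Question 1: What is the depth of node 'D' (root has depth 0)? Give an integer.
Answer: 2

Derivation:
Path from root to D: F -> A -> D
Depth = number of edges = 2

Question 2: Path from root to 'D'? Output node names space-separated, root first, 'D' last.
Answer: F A D

Derivation:
Walk down from root: F -> A -> D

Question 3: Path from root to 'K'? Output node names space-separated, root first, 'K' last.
Answer: F K

Derivation:
Walk down from root: F -> K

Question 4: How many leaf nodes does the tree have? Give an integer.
Leaves (nodes with no children): B, C, G, J

Answer: 4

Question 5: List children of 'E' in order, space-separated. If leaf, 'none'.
Node E's children (from adjacency): G

Answer: G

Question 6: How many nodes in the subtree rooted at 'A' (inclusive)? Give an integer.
Answer: 6

Derivation:
Subtree rooted at A contains: A, B, D, E, G, J
Count = 6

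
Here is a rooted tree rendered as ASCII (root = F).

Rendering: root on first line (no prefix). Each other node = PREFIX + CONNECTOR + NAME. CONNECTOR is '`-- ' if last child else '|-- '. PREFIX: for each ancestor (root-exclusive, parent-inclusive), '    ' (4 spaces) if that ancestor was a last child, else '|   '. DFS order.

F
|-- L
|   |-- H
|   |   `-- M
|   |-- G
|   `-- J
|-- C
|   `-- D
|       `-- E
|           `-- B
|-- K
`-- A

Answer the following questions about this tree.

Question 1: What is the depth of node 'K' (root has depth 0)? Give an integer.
Answer: 1

Derivation:
Path from root to K: F -> K
Depth = number of edges = 1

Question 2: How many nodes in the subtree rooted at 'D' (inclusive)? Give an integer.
Subtree rooted at D contains: B, D, E
Count = 3

Answer: 3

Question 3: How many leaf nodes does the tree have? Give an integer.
Leaves (nodes with no children): A, B, G, J, K, M

Answer: 6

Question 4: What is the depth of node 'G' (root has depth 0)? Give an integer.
Answer: 2

Derivation:
Path from root to G: F -> L -> G
Depth = number of edges = 2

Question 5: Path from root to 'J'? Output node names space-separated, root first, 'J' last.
Answer: F L J

Derivation:
Walk down from root: F -> L -> J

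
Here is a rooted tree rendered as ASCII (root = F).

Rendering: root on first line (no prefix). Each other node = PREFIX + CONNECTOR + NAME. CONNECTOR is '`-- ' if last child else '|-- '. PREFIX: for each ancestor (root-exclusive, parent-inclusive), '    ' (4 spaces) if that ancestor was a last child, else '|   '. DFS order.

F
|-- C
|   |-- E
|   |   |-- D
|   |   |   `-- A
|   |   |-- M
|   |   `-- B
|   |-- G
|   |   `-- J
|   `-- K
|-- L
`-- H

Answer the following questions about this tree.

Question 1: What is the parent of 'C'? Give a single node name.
Answer: F

Derivation:
Scan adjacency: C appears as child of F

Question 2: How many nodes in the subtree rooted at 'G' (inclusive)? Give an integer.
Subtree rooted at G contains: G, J
Count = 2

Answer: 2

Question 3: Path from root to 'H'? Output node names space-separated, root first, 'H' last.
Answer: F H

Derivation:
Walk down from root: F -> H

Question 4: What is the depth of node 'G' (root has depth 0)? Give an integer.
Answer: 2

Derivation:
Path from root to G: F -> C -> G
Depth = number of edges = 2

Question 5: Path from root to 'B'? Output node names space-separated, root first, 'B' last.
Walk down from root: F -> C -> E -> B

Answer: F C E B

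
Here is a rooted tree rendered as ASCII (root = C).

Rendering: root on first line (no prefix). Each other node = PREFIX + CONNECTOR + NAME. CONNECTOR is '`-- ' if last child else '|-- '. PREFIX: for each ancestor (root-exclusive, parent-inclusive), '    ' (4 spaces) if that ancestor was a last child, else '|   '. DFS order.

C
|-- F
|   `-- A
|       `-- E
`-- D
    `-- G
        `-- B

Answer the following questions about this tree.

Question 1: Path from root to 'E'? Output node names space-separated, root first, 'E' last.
Answer: C F A E

Derivation:
Walk down from root: C -> F -> A -> E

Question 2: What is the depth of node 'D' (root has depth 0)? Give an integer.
Path from root to D: C -> D
Depth = number of edges = 1

Answer: 1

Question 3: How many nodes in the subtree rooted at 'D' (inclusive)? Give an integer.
Subtree rooted at D contains: B, D, G
Count = 3

Answer: 3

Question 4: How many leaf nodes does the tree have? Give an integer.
Answer: 2

Derivation:
Leaves (nodes with no children): B, E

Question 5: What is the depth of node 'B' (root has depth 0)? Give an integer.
Path from root to B: C -> D -> G -> B
Depth = number of edges = 3

Answer: 3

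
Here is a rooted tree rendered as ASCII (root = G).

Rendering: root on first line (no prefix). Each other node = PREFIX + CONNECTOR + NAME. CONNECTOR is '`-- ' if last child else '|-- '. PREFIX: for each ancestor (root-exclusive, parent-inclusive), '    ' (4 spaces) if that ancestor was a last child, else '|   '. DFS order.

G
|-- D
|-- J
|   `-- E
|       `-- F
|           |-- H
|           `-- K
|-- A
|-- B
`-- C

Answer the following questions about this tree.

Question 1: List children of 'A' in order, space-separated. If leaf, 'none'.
Node A's children (from adjacency): (leaf)

Answer: none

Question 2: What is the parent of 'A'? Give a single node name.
Answer: G

Derivation:
Scan adjacency: A appears as child of G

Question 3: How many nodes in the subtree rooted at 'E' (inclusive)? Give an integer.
Answer: 4

Derivation:
Subtree rooted at E contains: E, F, H, K
Count = 4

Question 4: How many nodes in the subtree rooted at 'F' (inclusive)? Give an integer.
Answer: 3

Derivation:
Subtree rooted at F contains: F, H, K
Count = 3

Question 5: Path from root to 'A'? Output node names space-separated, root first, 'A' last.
Answer: G A

Derivation:
Walk down from root: G -> A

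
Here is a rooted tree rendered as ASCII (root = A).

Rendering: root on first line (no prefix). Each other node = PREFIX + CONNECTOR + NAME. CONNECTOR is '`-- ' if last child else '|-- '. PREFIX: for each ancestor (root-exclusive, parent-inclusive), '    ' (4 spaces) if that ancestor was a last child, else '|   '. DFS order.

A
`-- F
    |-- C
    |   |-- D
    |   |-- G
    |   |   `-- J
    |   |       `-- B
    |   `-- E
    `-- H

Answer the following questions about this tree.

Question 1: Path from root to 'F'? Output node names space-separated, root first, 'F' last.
Answer: A F

Derivation:
Walk down from root: A -> F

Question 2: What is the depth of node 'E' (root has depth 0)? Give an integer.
Answer: 3

Derivation:
Path from root to E: A -> F -> C -> E
Depth = number of edges = 3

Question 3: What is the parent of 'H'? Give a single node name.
Scan adjacency: H appears as child of F

Answer: F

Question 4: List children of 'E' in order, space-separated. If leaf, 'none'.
Node E's children (from adjacency): (leaf)

Answer: none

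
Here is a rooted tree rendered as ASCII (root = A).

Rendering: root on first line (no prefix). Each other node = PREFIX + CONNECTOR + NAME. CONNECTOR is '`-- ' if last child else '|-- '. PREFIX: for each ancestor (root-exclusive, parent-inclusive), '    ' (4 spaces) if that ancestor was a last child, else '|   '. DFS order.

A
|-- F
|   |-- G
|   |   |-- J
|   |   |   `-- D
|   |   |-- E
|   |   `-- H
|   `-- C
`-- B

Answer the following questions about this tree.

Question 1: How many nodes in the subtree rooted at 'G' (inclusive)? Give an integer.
Subtree rooted at G contains: D, E, G, H, J
Count = 5

Answer: 5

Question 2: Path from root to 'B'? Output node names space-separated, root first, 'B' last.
Walk down from root: A -> B

Answer: A B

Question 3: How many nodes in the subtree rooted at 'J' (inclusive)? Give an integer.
Subtree rooted at J contains: D, J
Count = 2

Answer: 2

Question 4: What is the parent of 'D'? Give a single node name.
Answer: J

Derivation:
Scan adjacency: D appears as child of J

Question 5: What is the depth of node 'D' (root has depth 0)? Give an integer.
Answer: 4

Derivation:
Path from root to D: A -> F -> G -> J -> D
Depth = number of edges = 4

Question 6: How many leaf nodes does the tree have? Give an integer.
Leaves (nodes with no children): B, C, D, E, H

Answer: 5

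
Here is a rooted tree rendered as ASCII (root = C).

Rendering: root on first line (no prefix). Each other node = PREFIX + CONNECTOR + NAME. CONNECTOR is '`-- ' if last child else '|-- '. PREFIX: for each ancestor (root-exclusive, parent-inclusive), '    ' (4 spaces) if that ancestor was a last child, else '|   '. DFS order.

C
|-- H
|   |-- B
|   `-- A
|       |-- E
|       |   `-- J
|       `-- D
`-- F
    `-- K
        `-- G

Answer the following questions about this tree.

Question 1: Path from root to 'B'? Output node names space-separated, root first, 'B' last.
Answer: C H B

Derivation:
Walk down from root: C -> H -> B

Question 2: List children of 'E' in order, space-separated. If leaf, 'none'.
Node E's children (from adjacency): J

Answer: J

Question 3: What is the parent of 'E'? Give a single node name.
Answer: A

Derivation:
Scan adjacency: E appears as child of A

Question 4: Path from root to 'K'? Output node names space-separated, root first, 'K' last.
Walk down from root: C -> F -> K

Answer: C F K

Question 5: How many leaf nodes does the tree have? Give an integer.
Answer: 4

Derivation:
Leaves (nodes with no children): B, D, G, J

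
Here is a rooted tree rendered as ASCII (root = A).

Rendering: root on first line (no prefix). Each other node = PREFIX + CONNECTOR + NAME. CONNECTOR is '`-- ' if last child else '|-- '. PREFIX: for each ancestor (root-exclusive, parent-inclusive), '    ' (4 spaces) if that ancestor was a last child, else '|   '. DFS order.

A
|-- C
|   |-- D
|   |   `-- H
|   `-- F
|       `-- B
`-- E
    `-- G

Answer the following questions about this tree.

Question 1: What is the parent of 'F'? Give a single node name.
Answer: C

Derivation:
Scan adjacency: F appears as child of C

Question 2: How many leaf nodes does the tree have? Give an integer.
Leaves (nodes with no children): B, G, H

Answer: 3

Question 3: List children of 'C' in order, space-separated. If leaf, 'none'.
Answer: D F

Derivation:
Node C's children (from adjacency): D, F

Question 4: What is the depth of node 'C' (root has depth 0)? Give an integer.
Path from root to C: A -> C
Depth = number of edges = 1

Answer: 1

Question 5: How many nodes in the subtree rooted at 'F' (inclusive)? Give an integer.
Subtree rooted at F contains: B, F
Count = 2

Answer: 2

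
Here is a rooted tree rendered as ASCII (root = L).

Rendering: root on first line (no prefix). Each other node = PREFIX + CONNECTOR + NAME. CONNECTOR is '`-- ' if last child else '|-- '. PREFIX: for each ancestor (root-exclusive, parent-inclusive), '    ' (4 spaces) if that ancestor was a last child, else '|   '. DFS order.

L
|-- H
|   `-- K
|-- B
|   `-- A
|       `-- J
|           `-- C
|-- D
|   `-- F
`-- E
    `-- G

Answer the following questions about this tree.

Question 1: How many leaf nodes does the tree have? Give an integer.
Leaves (nodes with no children): C, F, G, K

Answer: 4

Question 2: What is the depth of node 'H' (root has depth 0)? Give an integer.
Path from root to H: L -> H
Depth = number of edges = 1

Answer: 1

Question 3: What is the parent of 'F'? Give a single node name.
Answer: D

Derivation:
Scan adjacency: F appears as child of D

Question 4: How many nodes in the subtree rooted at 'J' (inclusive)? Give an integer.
Subtree rooted at J contains: C, J
Count = 2

Answer: 2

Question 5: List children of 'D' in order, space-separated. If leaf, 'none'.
Node D's children (from adjacency): F

Answer: F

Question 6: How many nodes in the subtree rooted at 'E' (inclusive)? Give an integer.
Subtree rooted at E contains: E, G
Count = 2

Answer: 2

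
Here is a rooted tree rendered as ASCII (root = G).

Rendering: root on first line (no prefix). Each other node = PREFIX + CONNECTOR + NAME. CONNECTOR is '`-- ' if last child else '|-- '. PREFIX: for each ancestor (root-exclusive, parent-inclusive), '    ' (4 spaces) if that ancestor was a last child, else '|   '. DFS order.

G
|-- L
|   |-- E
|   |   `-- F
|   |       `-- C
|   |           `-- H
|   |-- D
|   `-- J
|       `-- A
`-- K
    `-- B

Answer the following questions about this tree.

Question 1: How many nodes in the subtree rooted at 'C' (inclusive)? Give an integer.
Subtree rooted at C contains: C, H
Count = 2

Answer: 2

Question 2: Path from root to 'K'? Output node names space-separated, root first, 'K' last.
Walk down from root: G -> K

Answer: G K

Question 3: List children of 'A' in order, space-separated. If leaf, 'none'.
Answer: none

Derivation:
Node A's children (from adjacency): (leaf)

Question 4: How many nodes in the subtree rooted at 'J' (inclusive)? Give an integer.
Subtree rooted at J contains: A, J
Count = 2

Answer: 2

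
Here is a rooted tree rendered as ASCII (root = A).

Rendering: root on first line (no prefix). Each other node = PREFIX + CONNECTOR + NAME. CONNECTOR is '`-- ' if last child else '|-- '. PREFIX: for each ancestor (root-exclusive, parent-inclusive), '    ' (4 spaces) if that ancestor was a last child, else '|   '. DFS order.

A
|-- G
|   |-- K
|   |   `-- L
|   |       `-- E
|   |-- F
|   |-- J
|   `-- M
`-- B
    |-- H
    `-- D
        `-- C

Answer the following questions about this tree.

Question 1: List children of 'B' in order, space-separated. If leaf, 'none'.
Node B's children (from adjacency): H, D

Answer: H D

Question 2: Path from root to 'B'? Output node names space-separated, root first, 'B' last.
Walk down from root: A -> B

Answer: A B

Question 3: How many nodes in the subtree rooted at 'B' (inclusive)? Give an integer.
Subtree rooted at B contains: B, C, D, H
Count = 4

Answer: 4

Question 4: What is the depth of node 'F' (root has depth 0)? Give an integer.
Answer: 2

Derivation:
Path from root to F: A -> G -> F
Depth = number of edges = 2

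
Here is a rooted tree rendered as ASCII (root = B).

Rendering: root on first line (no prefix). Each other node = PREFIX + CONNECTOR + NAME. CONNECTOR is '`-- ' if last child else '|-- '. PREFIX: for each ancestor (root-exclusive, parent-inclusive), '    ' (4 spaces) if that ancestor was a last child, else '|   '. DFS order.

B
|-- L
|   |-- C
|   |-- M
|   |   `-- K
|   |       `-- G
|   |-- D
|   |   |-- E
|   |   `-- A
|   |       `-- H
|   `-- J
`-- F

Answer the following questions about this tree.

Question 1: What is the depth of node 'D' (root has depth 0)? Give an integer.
Path from root to D: B -> L -> D
Depth = number of edges = 2

Answer: 2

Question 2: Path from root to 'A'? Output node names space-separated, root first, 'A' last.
Answer: B L D A

Derivation:
Walk down from root: B -> L -> D -> A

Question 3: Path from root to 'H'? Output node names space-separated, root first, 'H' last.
Walk down from root: B -> L -> D -> A -> H

Answer: B L D A H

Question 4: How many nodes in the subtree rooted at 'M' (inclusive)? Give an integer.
Subtree rooted at M contains: G, K, M
Count = 3

Answer: 3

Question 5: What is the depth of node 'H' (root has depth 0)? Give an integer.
Answer: 4

Derivation:
Path from root to H: B -> L -> D -> A -> H
Depth = number of edges = 4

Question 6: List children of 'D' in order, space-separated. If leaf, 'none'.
Node D's children (from adjacency): E, A

Answer: E A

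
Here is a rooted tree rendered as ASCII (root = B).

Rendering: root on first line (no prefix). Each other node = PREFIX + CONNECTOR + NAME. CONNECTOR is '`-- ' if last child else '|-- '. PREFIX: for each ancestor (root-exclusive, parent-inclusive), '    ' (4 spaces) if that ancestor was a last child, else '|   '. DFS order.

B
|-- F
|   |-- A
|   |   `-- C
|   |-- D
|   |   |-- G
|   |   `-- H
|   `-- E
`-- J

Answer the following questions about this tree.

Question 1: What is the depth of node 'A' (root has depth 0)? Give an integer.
Path from root to A: B -> F -> A
Depth = number of edges = 2

Answer: 2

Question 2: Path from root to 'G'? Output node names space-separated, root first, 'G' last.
Answer: B F D G

Derivation:
Walk down from root: B -> F -> D -> G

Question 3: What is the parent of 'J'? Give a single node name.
Answer: B

Derivation:
Scan adjacency: J appears as child of B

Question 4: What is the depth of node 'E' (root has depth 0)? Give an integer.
Answer: 2

Derivation:
Path from root to E: B -> F -> E
Depth = number of edges = 2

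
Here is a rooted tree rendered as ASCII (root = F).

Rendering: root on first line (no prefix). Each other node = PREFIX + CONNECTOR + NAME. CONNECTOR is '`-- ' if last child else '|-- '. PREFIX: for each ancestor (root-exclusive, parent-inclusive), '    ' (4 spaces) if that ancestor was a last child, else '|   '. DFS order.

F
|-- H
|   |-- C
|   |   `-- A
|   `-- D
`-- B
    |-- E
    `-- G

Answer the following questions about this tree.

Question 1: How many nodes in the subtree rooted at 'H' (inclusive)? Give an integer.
Subtree rooted at H contains: A, C, D, H
Count = 4

Answer: 4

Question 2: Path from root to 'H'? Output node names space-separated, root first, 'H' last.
Answer: F H

Derivation:
Walk down from root: F -> H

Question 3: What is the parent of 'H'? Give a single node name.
Scan adjacency: H appears as child of F

Answer: F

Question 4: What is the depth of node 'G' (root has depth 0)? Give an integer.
Answer: 2

Derivation:
Path from root to G: F -> B -> G
Depth = number of edges = 2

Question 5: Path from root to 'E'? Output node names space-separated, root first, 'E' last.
Answer: F B E

Derivation:
Walk down from root: F -> B -> E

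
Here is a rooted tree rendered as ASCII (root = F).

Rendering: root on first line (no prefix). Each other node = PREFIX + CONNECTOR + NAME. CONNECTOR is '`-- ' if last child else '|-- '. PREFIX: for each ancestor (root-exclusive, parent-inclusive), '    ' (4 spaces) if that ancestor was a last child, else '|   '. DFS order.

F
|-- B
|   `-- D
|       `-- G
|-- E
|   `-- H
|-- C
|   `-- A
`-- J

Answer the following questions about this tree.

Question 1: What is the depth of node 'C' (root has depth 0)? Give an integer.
Answer: 1

Derivation:
Path from root to C: F -> C
Depth = number of edges = 1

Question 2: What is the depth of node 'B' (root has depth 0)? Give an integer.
Answer: 1

Derivation:
Path from root to B: F -> B
Depth = number of edges = 1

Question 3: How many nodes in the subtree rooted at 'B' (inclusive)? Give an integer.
Answer: 3

Derivation:
Subtree rooted at B contains: B, D, G
Count = 3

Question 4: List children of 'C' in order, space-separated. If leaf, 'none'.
Node C's children (from adjacency): A

Answer: A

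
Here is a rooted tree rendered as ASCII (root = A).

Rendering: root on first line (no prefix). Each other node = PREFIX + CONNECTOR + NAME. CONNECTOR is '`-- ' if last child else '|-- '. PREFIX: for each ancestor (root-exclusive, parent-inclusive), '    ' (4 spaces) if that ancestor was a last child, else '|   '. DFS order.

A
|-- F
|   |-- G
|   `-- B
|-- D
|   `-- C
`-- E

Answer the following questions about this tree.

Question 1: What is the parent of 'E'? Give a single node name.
Scan adjacency: E appears as child of A

Answer: A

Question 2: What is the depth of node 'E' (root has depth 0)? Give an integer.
Answer: 1

Derivation:
Path from root to E: A -> E
Depth = number of edges = 1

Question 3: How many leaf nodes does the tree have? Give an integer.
Answer: 4

Derivation:
Leaves (nodes with no children): B, C, E, G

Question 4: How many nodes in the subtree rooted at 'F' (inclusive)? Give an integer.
Answer: 3

Derivation:
Subtree rooted at F contains: B, F, G
Count = 3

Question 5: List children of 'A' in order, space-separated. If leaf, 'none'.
Answer: F D E

Derivation:
Node A's children (from adjacency): F, D, E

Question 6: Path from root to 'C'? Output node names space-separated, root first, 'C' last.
Answer: A D C

Derivation:
Walk down from root: A -> D -> C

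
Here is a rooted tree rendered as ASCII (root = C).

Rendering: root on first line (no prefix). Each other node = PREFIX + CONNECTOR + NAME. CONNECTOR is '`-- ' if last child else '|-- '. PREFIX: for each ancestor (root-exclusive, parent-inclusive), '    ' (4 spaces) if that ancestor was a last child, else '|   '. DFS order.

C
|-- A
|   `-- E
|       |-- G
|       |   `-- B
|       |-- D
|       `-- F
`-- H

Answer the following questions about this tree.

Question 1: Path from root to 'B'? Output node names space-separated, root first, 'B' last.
Answer: C A E G B

Derivation:
Walk down from root: C -> A -> E -> G -> B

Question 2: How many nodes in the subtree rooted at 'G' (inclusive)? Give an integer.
Subtree rooted at G contains: B, G
Count = 2

Answer: 2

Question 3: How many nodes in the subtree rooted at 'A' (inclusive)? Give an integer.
Subtree rooted at A contains: A, B, D, E, F, G
Count = 6

Answer: 6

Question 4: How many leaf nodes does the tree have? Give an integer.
Leaves (nodes with no children): B, D, F, H

Answer: 4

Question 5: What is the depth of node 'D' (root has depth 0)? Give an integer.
Path from root to D: C -> A -> E -> D
Depth = number of edges = 3

Answer: 3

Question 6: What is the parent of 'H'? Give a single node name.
Answer: C

Derivation:
Scan adjacency: H appears as child of C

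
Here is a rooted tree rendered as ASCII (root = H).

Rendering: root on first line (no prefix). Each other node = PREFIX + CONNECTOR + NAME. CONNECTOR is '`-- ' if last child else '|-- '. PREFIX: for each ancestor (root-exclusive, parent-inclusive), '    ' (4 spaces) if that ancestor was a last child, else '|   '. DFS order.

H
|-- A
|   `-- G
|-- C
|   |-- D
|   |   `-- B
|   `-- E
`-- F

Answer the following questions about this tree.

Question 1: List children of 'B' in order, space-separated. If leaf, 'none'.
Node B's children (from adjacency): (leaf)

Answer: none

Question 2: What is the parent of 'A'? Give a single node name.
Answer: H

Derivation:
Scan adjacency: A appears as child of H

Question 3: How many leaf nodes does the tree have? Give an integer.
Answer: 4

Derivation:
Leaves (nodes with no children): B, E, F, G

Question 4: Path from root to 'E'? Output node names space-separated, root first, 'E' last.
Walk down from root: H -> C -> E

Answer: H C E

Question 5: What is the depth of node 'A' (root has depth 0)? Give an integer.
Answer: 1

Derivation:
Path from root to A: H -> A
Depth = number of edges = 1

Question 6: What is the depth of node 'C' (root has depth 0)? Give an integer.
Path from root to C: H -> C
Depth = number of edges = 1

Answer: 1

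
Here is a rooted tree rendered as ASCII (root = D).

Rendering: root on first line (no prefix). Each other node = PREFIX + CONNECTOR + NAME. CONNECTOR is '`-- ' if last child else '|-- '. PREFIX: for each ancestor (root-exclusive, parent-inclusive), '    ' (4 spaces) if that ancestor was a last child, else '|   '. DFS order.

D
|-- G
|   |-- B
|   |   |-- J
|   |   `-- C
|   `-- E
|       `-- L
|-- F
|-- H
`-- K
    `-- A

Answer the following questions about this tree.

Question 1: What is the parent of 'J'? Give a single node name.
Answer: B

Derivation:
Scan adjacency: J appears as child of B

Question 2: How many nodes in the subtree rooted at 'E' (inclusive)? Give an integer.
Subtree rooted at E contains: E, L
Count = 2

Answer: 2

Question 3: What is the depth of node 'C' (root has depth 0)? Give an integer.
Answer: 3

Derivation:
Path from root to C: D -> G -> B -> C
Depth = number of edges = 3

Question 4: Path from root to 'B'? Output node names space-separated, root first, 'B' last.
Walk down from root: D -> G -> B

Answer: D G B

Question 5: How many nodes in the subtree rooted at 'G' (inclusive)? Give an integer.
Answer: 6

Derivation:
Subtree rooted at G contains: B, C, E, G, J, L
Count = 6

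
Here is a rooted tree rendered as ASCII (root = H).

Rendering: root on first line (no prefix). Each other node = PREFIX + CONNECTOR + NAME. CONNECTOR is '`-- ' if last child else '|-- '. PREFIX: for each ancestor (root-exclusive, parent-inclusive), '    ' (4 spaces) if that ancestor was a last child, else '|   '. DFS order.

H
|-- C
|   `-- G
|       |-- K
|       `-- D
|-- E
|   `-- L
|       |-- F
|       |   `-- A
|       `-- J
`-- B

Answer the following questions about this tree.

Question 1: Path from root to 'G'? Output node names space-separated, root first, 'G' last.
Answer: H C G

Derivation:
Walk down from root: H -> C -> G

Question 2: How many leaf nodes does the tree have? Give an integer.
Leaves (nodes with no children): A, B, D, J, K

Answer: 5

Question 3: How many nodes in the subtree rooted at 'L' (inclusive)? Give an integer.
Answer: 4

Derivation:
Subtree rooted at L contains: A, F, J, L
Count = 4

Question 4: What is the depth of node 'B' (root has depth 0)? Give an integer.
Answer: 1

Derivation:
Path from root to B: H -> B
Depth = number of edges = 1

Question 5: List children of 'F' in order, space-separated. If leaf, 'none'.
Node F's children (from adjacency): A

Answer: A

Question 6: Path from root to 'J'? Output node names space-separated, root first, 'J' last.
Walk down from root: H -> E -> L -> J

Answer: H E L J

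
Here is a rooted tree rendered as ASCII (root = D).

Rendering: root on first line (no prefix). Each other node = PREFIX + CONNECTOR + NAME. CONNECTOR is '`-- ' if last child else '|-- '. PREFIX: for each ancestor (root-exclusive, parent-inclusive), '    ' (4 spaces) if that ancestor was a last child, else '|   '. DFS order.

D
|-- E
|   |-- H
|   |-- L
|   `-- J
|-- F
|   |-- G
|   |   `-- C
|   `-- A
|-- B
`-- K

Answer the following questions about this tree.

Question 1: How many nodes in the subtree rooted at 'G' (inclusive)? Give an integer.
Subtree rooted at G contains: C, G
Count = 2

Answer: 2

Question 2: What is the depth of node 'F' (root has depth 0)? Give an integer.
Path from root to F: D -> F
Depth = number of edges = 1

Answer: 1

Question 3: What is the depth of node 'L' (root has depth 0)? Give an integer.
Path from root to L: D -> E -> L
Depth = number of edges = 2

Answer: 2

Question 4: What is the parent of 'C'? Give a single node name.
Answer: G

Derivation:
Scan adjacency: C appears as child of G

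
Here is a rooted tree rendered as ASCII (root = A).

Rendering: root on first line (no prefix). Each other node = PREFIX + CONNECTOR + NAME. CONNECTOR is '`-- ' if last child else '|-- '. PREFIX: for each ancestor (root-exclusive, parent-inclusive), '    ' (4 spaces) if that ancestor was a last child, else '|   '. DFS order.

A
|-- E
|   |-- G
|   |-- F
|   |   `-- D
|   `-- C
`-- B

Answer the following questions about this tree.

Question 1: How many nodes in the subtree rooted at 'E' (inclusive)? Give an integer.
Subtree rooted at E contains: C, D, E, F, G
Count = 5

Answer: 5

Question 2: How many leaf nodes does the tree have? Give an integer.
Leaves (nodes with no children): B, C, D, G

Answer: 4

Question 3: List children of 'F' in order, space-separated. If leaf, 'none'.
Answer: D

Derivation:
Node F's children (from adjacency): D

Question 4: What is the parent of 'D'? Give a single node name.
Answer: F

Derivation:
Scan adjacency: D appears as child of F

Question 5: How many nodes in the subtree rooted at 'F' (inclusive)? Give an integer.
Answer: 2

Derivation:
Subtree rooted at F contains: D, F
Count = 2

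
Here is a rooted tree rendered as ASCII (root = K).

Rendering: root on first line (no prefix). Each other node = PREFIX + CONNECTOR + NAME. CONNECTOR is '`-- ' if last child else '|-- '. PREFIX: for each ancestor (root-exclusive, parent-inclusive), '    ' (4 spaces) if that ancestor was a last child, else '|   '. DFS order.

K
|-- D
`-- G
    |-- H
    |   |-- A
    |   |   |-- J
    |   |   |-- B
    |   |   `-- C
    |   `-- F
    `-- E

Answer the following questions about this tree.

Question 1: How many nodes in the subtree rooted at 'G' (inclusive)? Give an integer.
Answer: 8

Derivation:
Subtree rooted at G contains: A, B, C, E, F, G, H, J
Count = 8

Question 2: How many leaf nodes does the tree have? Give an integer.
Leaves (nodes with no children): B, C, D, E, F, J

Answer: 6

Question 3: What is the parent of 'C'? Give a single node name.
Answer: A

Derivation:
Scan adjacency: C appears as child of A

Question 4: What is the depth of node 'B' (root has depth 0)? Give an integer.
Answer: 4

Derivation:
Path from root to B: K -> G -> H -> A -> B
Depth = number of edges = 4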